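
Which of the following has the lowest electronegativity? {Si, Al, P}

Al

Al is in period 3, group 13; Si is in period 3, group 14; P is in period 3, group 15.
Smaller atoms with higher effective nuclear charge are more electronegative.
All lie in period 3, so electronegativity increases left to right.
The lowest electronegativity among these belongs to Al.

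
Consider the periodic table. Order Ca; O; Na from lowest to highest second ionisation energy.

The second ionization energy removes an electron from the +1 ion. For each element: Ca⁺ still has 1 valence electron; O⁺ still has 5 valence electrons; Na⁺ is the bare [Ne] core.
Breaking into a closed-shell core is much more expensive than removing a leftover valence electron — Na has the largest IE_2 here.
Valence configurations: Ca⁺ [Ar]4s¹, O⁺ [He]2s²2p³.
Approximate IE_2 values (kJ/mol): Ca 1145, O 3388, Na 4562.
Hence IE_2: Ca < O < Na.

Ca < O < Na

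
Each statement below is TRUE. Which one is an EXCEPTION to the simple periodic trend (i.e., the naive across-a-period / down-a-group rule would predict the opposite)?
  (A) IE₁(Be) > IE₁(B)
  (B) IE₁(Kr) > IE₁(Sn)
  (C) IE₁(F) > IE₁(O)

The general trend: first ionisation energy increases across a period and decreases down a group.
(A) Be (period 2, group 2) vs B (period 2, group 13): the stated order contradicts the simple trend.
(B) Kr (period 4, group 18) vs Sn (period 5, group 14): the stated order agrees with the simple trend.
(C) F (period 2, group 17) vs O (period 2, group 16): the stated order agrees with the simple trend.
The exception is (A): removing B's lone 2p electron is easier than breaking Be's filled 2s².

(A)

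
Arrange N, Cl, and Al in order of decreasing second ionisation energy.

N > Cl > Al

IE_2 is the cost of taking one more electron from the +1 cation: N⁺ still has 4 valence electrons; Cl⁺ still has 6 valence electrons; Al⁺ still has 2 valence electrons.
All are still removing valence electrons, so compare the +1 ions as you would atoms: IE_2 generally rises across a period (higher Z_eff) and falls down a group (larger shell), subject to the usual subshell exceptions.
Valence configurations: N⁺ [He]2s²2p², Cl⁺ [Ne]3s²3p⁴, Al⁺ [Ne]3s².
Tabulated IE_2 (kJ/mol): N 2856, Cl 2298, Al 1817.
So the second ionization energies run Al < Cl < N.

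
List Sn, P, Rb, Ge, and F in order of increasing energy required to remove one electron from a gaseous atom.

Rb, Sn, Ge, P, F

F is in period 2, group 17; P is in period 3, group 15; Ge is in period 4, group 14; Rb is in period 5, group 1; Sn is in period 5, group 14.
Removing the outermost electron gets harder across a period and easier down a group.
Here both period and group differ, so the two effects have to be weighed against each other.
Sn > Rb: both are in period 5; the period trend gives Sn the larger value.
Ge > Sn: they share group 14; the group trend gives Ge the larger value.
P > Ge: both effects reinforce here, so P is clearly the higher of the two.
F > P: relative to P, both the across-period and down-group shifts push F's first ionization energy up.
For reference (kJ/mol): F 1681, P 1012, Ge 762, Rb 403, Sn 709.
So from lowest to highest: Rb < Sn < Ge < P < F.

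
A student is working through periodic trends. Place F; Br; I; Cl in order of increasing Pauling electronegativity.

Atoms toward the upper right of the periodic table pull bonding electrons most strongly.
All are in group 17, so electronegativity increases up the group.
So from lowest to highest: I < Br < Cl < F.

I < Br < Cl < F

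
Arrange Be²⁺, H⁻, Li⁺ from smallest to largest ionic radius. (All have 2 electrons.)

All of these have 2 electrons, so size is governed by nuclear charge alone: the more protons, the stronger the pull on the same electron cloud, and the smaller the ion.
Nuclear charges: Be²⁺ (Z=4), Li⁺ (Z=3), H⁻ (Z=1).
Smallest to largest: Be²⁺ < Li⁺ < H⁻.

Be²⁺, Li⁺, H⁻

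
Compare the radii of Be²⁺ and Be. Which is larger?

Forming Be²⁺ removes 2 electrons from Be. Fewer electrons for the same nuclear charge means less shielding and a higher Z_eff on the remaining electrons, and for main-group metals the entire outer shell is lost.
A cation is smaller than its parent atom: Be²⁺ < Be.

Be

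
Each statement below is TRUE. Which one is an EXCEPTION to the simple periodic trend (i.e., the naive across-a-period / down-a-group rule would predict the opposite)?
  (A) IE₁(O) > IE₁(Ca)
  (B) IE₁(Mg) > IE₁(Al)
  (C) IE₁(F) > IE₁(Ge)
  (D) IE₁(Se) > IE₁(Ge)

(B)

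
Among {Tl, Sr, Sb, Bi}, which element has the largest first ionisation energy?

Sb

Sr is in period 5, group 2; Sb is in period 5, group 15; Tl is in period 6, group 13; Bi is in period 6, group 15.
First ionization energy rises across a period (greater Z_eff holds electrons more tightly) and falls down a group (valence electrons are farther from the nucleus).
These span different periods and groups, so the two trends combine.
Tl > Sr: the two effects oppose for this pair; the across-period effect wins (589 vs 550 kJ/mol).
Bi > Tl: Bi lies to the right of Tl in period 6, so the across-period effect alone puts Bi higher.
Sb > Bi: they share group 15; the group trend gives Sb the larger value.
For reference (kJ/mol): Sr 550, Sb 831, Tl 589, Bi 703.
The largest first ionisation energy among these belongs to Sb.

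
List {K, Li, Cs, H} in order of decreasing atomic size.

H is in period 1, group 1; Li is in period 2, group 1; K is in period 4, group 1; Cs is in period 6, group 1.
Radius decreases left→right (rising Z_eff, same n) and increases top→bottom (higher n).
All are in group 1, so atomic radius increases down the group.
So from largest to smallest: Cs > K > Li > H.

Cs > K > Li > H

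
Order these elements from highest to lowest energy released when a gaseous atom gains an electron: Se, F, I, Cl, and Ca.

EA tends to increase across a period and decrease down a group, though the pattern is less regular than for IE or radius.
These span different periods and groups, so the two trends combine.
Se > Ca: both are in period 4; the period trend gives Se the larger value.
I > Se: period and group pull opposite ways; the across-period shift dominates (295 vs 195 kJ/mol).
F > I: F sits above I in group 17, so the down-group effect alone puts F higher.
Cl > F: this pair runs against the simple trend — see the exception note.
Note the exception: Cl has a higher electron affinity than F, contrary to the simple trend — F's small 2p subshell makes the incoming electron feel strong e⁻–e⁻ repulsion, so Cl actually releases more energy on gaining an electron.
For reference (kJ/mol): F 328, Cl 349, Ca 2, Se 195, I 295.
So from highest to lowest: Cl > F > I > Se > Ca.

Cl > F > I > Se > Ca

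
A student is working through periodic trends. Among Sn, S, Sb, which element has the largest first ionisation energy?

S

S is in period 3, group 16; Sn is in period 5, group 14; Sb is in period 5, group 15.
IE₁ increases left→right with effective nuclear charge and decreases top→bottom as the valence shell moves farther out.
Neither a single period nor a single group — weigh both effects.
Sb > Sn: both are in period 5; the period trend gives Sb the larger value.
S > Sb: both effects reinforce here, so S is clearly the higher of the two.
Approximate values (kJ/mol): S 1000, Sn 709, Sb 831.
The largest first ionisation energy among these belongs to S.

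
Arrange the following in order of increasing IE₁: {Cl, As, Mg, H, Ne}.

H is in period 1, group 1; Ne is in period 2, group 18; Mg is in period 3, group 2; Cl is in period 3, group 17; As is in period 4, group 15.
IE₁ increases left→right with effective nuclear charge and decreases top→bottom as the valence shell moves farther out.
Neither a single period nor a single group — weigh both effects.
As > Mg: the two effects oppose for this pair; the across-period effect wins (947 vs 738 kJ/mol).
Cl > As: relative to As, both the across-period and down-group shifts push Cl's first ionization energy up.
H > Cl: period and group pull opposite ways; the down-group shift dominates (1312 vs 1251 kJ/mol).
Ne > H: the two effects oppose for this pair; the across-period effect wins (2081 vs 1312 kJ/mol).
Tabulated first ionization energy (kJ/mol): H 1312, Ne 2081, Mg 738, Cl 1251, As 947.
So from lowest to highest: Mg < As < Cl < H < Ne.

Mg, As, Cl, H, Ne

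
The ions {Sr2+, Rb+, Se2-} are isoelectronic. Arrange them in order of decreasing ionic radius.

All of these have 36 electrons, so size is governed by nuclear charge alone: the more protons, the stronger the pull on the same electron cloud, and the smaller the ion.
Nuclear charges: Sr2+ (Z=38), Rb+ (Z=37), Se2- (Z=34).
Largest to smallest: Se2- > Rb+ > Sr2+.

Se2- > Rb+ > Sr2+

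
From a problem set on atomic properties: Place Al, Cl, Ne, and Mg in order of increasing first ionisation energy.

Al, Mg, Cl, Ne

First ionization energy rises across a period (greater Z_eff holds electrons more tightly) and falls down a group (valence electrons are farther from the nucleus).
Here both period and group differ, so the two effects have to be weighed against each other.
Mg > Al: this pair runs against the simple trend — see the exception note.
Cl > Mg: both are in period 3; the period trend gives Cl the larger value.
Ne > Cl: relative to Cl, both the across-period and down-group shifts push Ne's first ionization energy up.
Note the exception: Mg has a higher first ionization energy than Al, contrary to the simple trend — Al's single 3p electron is easier to remove than one from Mg's filled 3s².
Tabulated first ionization energy (kJ/mol): Ne 2081, Mg 738, Al 578, Cl 1251.
So from lowest to highest: Al < Mg < Cl < Ne.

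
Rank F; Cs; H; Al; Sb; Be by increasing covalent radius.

H, F, Be, Al, Sb, Cs

H is in period 1, group 1; Be is in period 2, group 2; F is in period 2, group 17; Al is in period 3, group 13; Sb is in period 5, group 15; Cs is in period 6, group 1.
Radius decreases left→right (rising Z_eff, same n) and increases top→bottom (higher n).
Neither a single period nor a single group — weigh both effects.
F > H: period and group pull opposite ways; the down-group shift dominates (64 vs 32 pm).
Be > F: Be lies to the left of F in period 2, so the across-period effect alone puts Be larger.
Al > Be: the two effects oppose for this pair; the down-group effect wins (126 vs 102 pm).
Sb > Al: the two effects oppose for this pair; the down-group effect wins (140 vs 126 pm).
Cs > Sb: both effects reinforce here, so Cs is clearly the larger of the two.
For reference (pm): H 32, Be 102, F 64, Al 126, Sb 140, Cs 232.
So from smallest to largest: H < F < Be < Al < Sb < Cs.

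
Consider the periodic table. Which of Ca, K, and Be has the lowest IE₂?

After 1 electron has been removed, what remains? Ca⁺ still has 1 valence electron; K⁺ is the bare [Ar] core; Be⁺ still has 1 valence electron.
Core electrons are held far more tightly than valence electrons, so K tops the IE_2 order.
Valence configurations: Ca⁺ [Ar]4s¹, Be⁺ [He]2s¹.
The numbers (kJ/mol): Ca 1145, K 3052, Be 1757.
Hence IE_2: Ca < Be < K.

Ca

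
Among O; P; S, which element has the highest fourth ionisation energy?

Consider each +3 ion: O³⁺ still has 3 valence electrons; P³⁺ still has 2 valence electrons; S³⁺ still has 3 valence electrons.
All are still removing valence electrons, so compare the +3 ions as you would atoms: IE_4 generally rises across a period (higher Z_eff) and falls down a group (larger shell), subject to the usual subshell exceptions.
Valence configurations: O³⁺ [He]2s²2p¹, P³⁺ [Ne]3s², S³⁺ [Ne]3s²3p¹.
S³⁺ loses a lone 3p electron whereas P³⁺ must break into a filled 3s² pair, so IE_4(P) > IE_4(S) even though S has the higher nuclear charge.
Tabulated IE_4 (kJ/mol): O 7469, P 4964, S 4556.
Overall IE_4 order: S < P < O.

O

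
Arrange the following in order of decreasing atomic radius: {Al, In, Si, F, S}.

In > Al > Si > S > F

F is in period 2, group 17; Al is in period 3, group 13; Si is in period 3, group 14; S is in period 3, group 16; In is in period 5, group 13.
Moving right in a period, electrons are added to the same shell under a stronger nuclear pull, so atoms get smaller; moving down, a new shell is opened and atoms get larger.
Neither a single period nor a single group — weigh both effects.
S > F: relative to F, both the across-period and down-group shifts push S's atomic radius up.
Si > S: both are in period 3; the period trend gives Si the larger value.
Al > Si: both are in period 3; the period trend gives Al the larger value.
In > Al: they share group 13; the group trend gives In the larger value.
Approximate values (pm): F 64, Al 126, Si 116, S 103, In 142.
So from largest to smallest: In > Al > Si > S > F.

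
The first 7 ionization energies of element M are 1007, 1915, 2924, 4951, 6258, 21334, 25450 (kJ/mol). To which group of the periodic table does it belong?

Look for the largest jump between consecutive ionization energies: IE6/IE5 ≈ 3.4, far larger than any earlier ratio.
That jump marks the point where a core electron is being removed. So the atom has 5 valence electrons.
A main-group element with 5 valence electrons is in group 15.

Group 15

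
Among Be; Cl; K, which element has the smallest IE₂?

Be

IE_2 is the cost of taking one more electron from the +1 cation: Be⁺ still has 1 valence electron; Cl⁺ still has 6 valence electrons; K⁺ is the bare [Ar] core.
Core electrons are held far more tightly than valence electrons, so K tops the IE_2 order.
Valence configurations: Be⁺ [He]2s¹, Cl⁺ [Ne]3s²3p⁴.
The numbers (kJ/mol): Be 1757, Cl 2298, K 3052.
Hence IE_2: Be < Cl < K.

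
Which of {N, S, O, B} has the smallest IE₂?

S

The second ionization energy removes an electron from the +1 ion. For each element: N⁺ still has 4 valence electrons; S⁺ still has 5 valence electrons; O⁺ still has 5 valence electrons; B⁺ still has 2 valence electrons.
All are still removing valence electrons, so compare the +1 ions as you would atoms: IE_2 generally rises across a period (higher Z_eff) and falls down a group (larger shell), subject to the usual subshell exceptions.
Valence configurations: N⁺ [He]2s²2p², S⁺ [Ne]3s²3p³, O⁺ [He]2s²2p³, B⁺ [He]2s².
Approximate IE_2 values (kJ/mol): N 2856, S 2252, O 3388, B 2427.
Putting it together, IE_2: S < B < N < O.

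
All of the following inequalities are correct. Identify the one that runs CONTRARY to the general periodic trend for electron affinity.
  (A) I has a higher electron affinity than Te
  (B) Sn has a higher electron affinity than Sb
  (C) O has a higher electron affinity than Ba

The general trend: electron affinity increases across a period and decreases down a group.
(A) I (period 5, group 17) vs Te (period 5, group 16): the stated order agrees with the simple trend.
(B) Sn (period 5, group 14) vs Sb (period 5, group 15): the stated order contradicts the simple trend.
(C) O (period 2, group 16) vs Ba (period 6, group 2): the stated order agrees with the simple trend.
The exception is (B): adding an electron to Sb's half-filled 5p³ is unfavourable, so Sn has the more exothermic EA.

(B)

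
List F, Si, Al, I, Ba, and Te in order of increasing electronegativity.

Ba, Al, Si, Te, I, F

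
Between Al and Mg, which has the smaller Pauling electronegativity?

Mg

Mg is in period 3, group 2; Al is in period 3, group 13.
Electronegativity increases across a period and decreases down a group, tracking effective nuclear charge and atomic size.
All lie in period 3, so electronegativity increases left to right.
So Mg has the smaller Pauling electronegativity (Mg < Al).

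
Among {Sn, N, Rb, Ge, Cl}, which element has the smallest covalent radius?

N

N is in period 2, group 15; Cl is in period 3, group 17; Ge is in period 4, group 14; Rb is in period 5, group 1; Sn is in period 5, group 14.
Atomic radius shrinks across a period as nuclear charge pulls the same shell inward, and grows down a group as new shells are added.
These span different periods and groups, so the two trends combine.
Cl > N: period and group pull opposite ways; the down-group shift dominates (99 vs 71 pm).
Ge > Cl: relative to Cl, both the across-period and down-group shifts push Ge's atomic radius up.
Sn > Ge: Sn sits below Ge in group 14, so the down-group effect alone puts Sn larger.
Rb > Sn: both are in period 5; the period trend gives Rb the larger value.
Approximate values (pm): N 71, Cl 99, Ge 121, Rb 210, Sn 140.
The smallest covalent radius among these belongs to N.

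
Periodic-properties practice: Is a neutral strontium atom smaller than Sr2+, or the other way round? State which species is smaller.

Sr2+

Forming Sr2+ removes 2 electrons from Sr. Fewer electrons for the same nuclear charge means less shielding and a higher Z_eff on the remaining electrons, and for main-group metals the entire outer shell is lost.
A cation is smaller than its parent atom: Sr2+ < Sr.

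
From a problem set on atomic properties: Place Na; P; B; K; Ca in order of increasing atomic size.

Atomic radius shrinks across a period as nuclear charge pulls the same shell inward, and grows down a group as new shells are added.
These span different periods and groups, so the two trends combine.
P > B: period and group pull opposite ways; the down-group shift dominates (111 vs 85 pm).
Na > P: both are in period 3; the period trend gives Na the larger value.
Ca > Na: period and group pull opposite ways; the down-group shift dominates (171 vs 155 pm).
K > Ca: K lies to the left of Ca in period 4, so the across-period effect alone puts K larger.
For reference (pm): B 85, Na 155, P 111, K 196, Ca 171.
So from smallest to largest: B < P < Na < Ca < K.

B < P < Na < Ca < K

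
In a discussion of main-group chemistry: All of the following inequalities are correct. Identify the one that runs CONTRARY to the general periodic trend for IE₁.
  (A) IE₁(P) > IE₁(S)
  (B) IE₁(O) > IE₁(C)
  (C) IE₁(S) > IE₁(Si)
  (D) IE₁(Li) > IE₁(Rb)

The general trend: IE₁ increases across a period and decreases down a group.
(A) P (period 3, group 15) vs S (period 3, group 16): the stated order contradicts the simple trend.
(B) O (period 2, group 16) vs C (period 2, group 14): the stated order agrees with the simple trend.
(C) S (period 3, group 16) vs Si (period 3, group 14): the stated order agrees with the simple trend.
(D) Li (period 2, group 1) vs Rb (period 5, group 1): the stated order agrees with the simple trend.
The exception is (A): S (3p⁴) ionizes more easily than half-filled P (3p³) because the paired 3p electron in S is pushed out by e⁻–e⁻ repulsion.

(A)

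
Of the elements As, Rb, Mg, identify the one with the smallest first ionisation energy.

Mg is in period 3, group 2; As is in period 4, group 15; Rb is in period 5, group 1.
Across a period the outer electron is held more tightly (higher IE₁); down a group it sits in a higher shell, more shielded, and comes off more easily.
Neither a single period nor a single group — weigh both effects.
Mg > Rb: both effects reinforce here, so Mg is clearly the higher of the two.
As > Mg: the two effects oppose for this pair; the across-period effect wins (947 vs 738 kJ/mol).
Tabulated first ionization energy (kJ/mol): Mg 738, As 947, Rb 403.
The smallest first ionisation energy among these belongs to Rb.

Rb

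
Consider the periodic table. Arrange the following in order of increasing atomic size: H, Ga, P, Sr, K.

H is in period 1, group 1; P is in period 3, group 15; K is in period 4, group 1; Ga is in period 4, group 13; Sr is in period 5, group 2.
Radius decreases left→right (rising Z_eff, same n) and increases top→bottom (higher n).
These span different periods and groups, so the two trends combine.
P > H: period and group pull opposite ways; the down-group shift dominates (111 vs 32 pm).
Ga > P: relative to P, both the across-period and down-group shifts push Ga's atomic radius up.
Sr > Ga: both effects reinforce here, so Sr is clearly the larger of the two.
K > Sr: period and group pull opposite ways; the across-period shift dominates (196 vs 185 pm).
Approximate values (pm): H 32, P 111, K 196, Ga 124, Sr 185.
So from smallest to largest: H < P < Ga < Sr < K.

H, P, Ga, Sr, K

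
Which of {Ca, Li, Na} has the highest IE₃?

Li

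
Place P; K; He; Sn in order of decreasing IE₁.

He is in period 1, group 18; P is in period 3, group 15; K is in period 4, group 1; Sn is in period 5, group 14.
First ionization energy rises across a period (greater Z_eff holds electrons more tightly) and falls down a group (valence electrons are farther from the nucleus).
These span different periods and groups, so the two trends combine.
Sn > K: the two effects oppose for this pair; the across-period effect wins (709 vs 419 kJ/mol).
P > Sn: both effects reinforce here, so P is clearly the higher of the two.
He > P: both effects reinforce here, so He is clearly the higher of the two.
Approximate values (kJ/mol): He 2372, P 1012, K 419, Sn 709.
So from highest to lowest: He > P > Sn > K.

He > P > Sn > K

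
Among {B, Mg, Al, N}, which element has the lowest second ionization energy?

Mg

IE_2 is the cost of taking one more electron from the +1 cation: B⁺ still has 2 valence electrons; Mg⁺ still has 1 valence electron; Al⁺ still has 2 valence electrons; N⁺ still has 4 valence electrons.
All are still removing valence electrons, so compare the +1 ions as you would atoms: IE_2 generally rises across a period (higher Z_eff) and falls down a group (larger shell), subject to the usual subshell exceptions.
Valence configurations: B⁺ [He]2s², Mg⁺ [Ne]3s¹, Al⁺ [Ne]3s², N⁺ [He]2s²2p².
Tabulated IE_2 (kJ/mol): B 2427, Mg 1451, Al 1817, N 2856.
So the second ionization energies run Mg < Al < B < N.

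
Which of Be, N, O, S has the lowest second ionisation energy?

IE_2 is the cost of taking one more electron from the +1 cation: Be⁺ still has 1 valence electron; N⁺ still has 4 valence electrons; O⁺ still has 5 valence electrons; S⁺ still has 5 valence electrons.
All are still removing valence electrons, so compare the +1 ions as you would atoms: IE_2 generally rises across a period (higher Z_eff) and falls down a group (larger shell), subject to the usual subshell exceptions.
Valence configurations: Be⁺ [He]2s¹, N⁺ [He]2s²2p², O⁺ [He]2s²2p³, S⁺ [Ne]3s²3p³.
Tabulated IE_2 (kJ/mol): Be 1757, N 2856, O 3388, S 2252.
Overall IE_2 order: Be < S < N < O.

Be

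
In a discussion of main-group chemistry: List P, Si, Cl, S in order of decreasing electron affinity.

Cl, S, Si, P

EA tends to increase across a period and decrease down a group, though the pattern is less regular than for IE or radius.
All lie in period 3; the across-period trend (electron affinity increases left to right) applies, with the exception below.
Note the exception: Si has a higher electron affinity than P, contrary to the simple trend — adding an electron to P's half-filled 3p³ is unfavourable, so Si (3p²) has the more exothermic EA.
Tabulated electron affinity (kJ/mol): Si 134, P 72, S 200, Cl 349.
So from highest to lowest: Cl > S > Si > P.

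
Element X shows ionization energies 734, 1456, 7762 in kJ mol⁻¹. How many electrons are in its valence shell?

Look for the largest jump between consecutive ionization energies: IE3/IE2 ≈ 5.3, far larger than any earlier ratio.
That jump marks the point where a core electron is being removed. So the atom has 2 valence electrons.

2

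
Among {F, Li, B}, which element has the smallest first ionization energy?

Li is in period 2, group 1; B is in period 2, group 13; F is in period 2, group 17.
First ionization energy rises across a period (greater Z_eff holds electrons more tightly) and falls down a group (valence electrons are farther from the nucleus).
All lie in period 2, so first ionization energy increases left to right.
The smallest first ionization energy among these belongs to Li.

Li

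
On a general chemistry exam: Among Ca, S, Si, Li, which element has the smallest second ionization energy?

The second ionization energy removes an electron from the +1 ion. For each element: Ca⁺ still has 1 valence electron; S⁺ still has 5 valence electrons; Si⁺ still has 3 valence electrons; Li⁺ is the bare [He] core.
Core electrons are held far more tightly than valence electrons, so Li tops the IE_2 order.
Valence configurations: Ca⁺ [Ar]4s¹, S⁺ [Ne]3s²3p³, Si⁺ [Ne]3s²3p¹.
Approximate IE_2 values (kJ/mol): Ca 1145, S 2252, Si 1577, Li 7298.
Overall IE_2 order: Ca < Si < S < Li.

Ca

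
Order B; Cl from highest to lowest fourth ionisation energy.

B > Cl

The fourth ionization energy removes an electron from the +3 ion. For each element: B³⁺ is the bare [He] core; Cl³⁺ still has 4 valence electrons.
Core electrons are held far more tightly than valence electrons, so B tops the IE_4 order.
The numbers (kJ/mol): B 25026, Cl 5159.
Hence IE_4: Cl < B.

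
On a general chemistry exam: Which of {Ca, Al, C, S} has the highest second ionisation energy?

C

IE_2 is the cost of taking one more electron from the +1 cation: Ca⁺ still has 1 valence electron; Al⁺ still has 2 valence electrons; C⁺ still has 3 valence electrons; S⁺ still has 5 valence electrons.
All are still removing valence electrons, so compare the +1 ions as you would atoms: IE_2 generally rises across a period (higher Z_eff) and falls down a group (larger shell), subject to the usual subshell exceptions.
Valence configurations: Ca⁺ [Ar]4s¹, Al⁺ [Ne]3s², C⁺ [He]2s²2p¹, S⁺ [Ne]3s²3p³.
Approximate IE_2 values (kJ/mol): Ca 1145, Al 1817, C 2353, S 2252.
Overall IE_2 order: Ca < Al < S < C.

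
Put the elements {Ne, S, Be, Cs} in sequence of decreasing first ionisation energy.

First ionization energy rises across a period (greater Z_eff holds electrons more tightly) and falls down a group (valence electrons are farther from the nucleus).
Here both period and group differ, so the two effects have to be weighed against each other.
Be > Cs: both effects reinforce here, so Be is clearly the higher of the two.
S > Be: the two effects oppose for this pair; the across-period effect wins (1000 vs 900 kJ/mol).
Ne > S: relative to S, both the across-period and down-group shifts push Ne's first ionization energy up.
Tabulated first ionization energy (kJ/mol): Be 900, Ne 2081, S 1000, Cs 376.
So from highest to lowest: Ne > S > Be > Cs.

Ne, S, Be, Cs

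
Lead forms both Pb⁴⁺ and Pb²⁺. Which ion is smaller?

Pb⁴⁺

Both ions have Z = 82 protons, but Pb⁴⁺ has lost more electrons, so its remaining electrons feel a larger effective nuclear charge per electron and are pulled in more tightly.
Higher positive charge → smaller ion, so Pb²⁺ > Pb⁴⁺.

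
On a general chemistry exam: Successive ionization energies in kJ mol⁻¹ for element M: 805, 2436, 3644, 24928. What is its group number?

Look for the largest jump between consecutive ionization energies: IE4/IE3 ≈ 6.8, far larger than any earlier ratio.
That jump marks the point where a core electron is being removed. So the atom has 3 valence electrons.
A main-group element with 3 valence electrons is in group 13.

Group 13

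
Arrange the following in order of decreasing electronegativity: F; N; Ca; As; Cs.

F, N, As, Ca, Cs

N is in period 2, group 15; F is in period 2, group 17; Ca is in period 4, group 2; As is in period 4, group 15; Cs is in period 6, group 1.
Smaller atoms with higher effective nuclear charge are more electronegative.
Neither a single period nor a single group — weigh both effects.
Ca > Cs: relative to Cs, both the across-period and down-group shifts push Ca's electronegativity up.
As > Ca: As lies to the right of Ca in period 4, so the across-period effect alone puts As higher.
N > As: they share group 15; the group trend gives N the larger value.
F > N: F lies to the right of N in period 2, so the across-period effect alone puts F higher.
Approximate values (Pauling): N 3.04, F 3.98, Ca 1.00, As 2.18, Cs 0.79.
So from highest to lowest: F > N > As > Ca > Cs.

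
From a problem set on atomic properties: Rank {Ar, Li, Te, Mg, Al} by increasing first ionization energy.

Li < Al < Mg < Te < Ar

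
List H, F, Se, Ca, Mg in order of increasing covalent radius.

H, F, Se, Mg, Ca

H is in period 1, group 1; F is in period 2, group 17; Mg is in period 3, group 2; Ca is in period 4, group 2; Se is in period 4, group 16.
Atomic radius shrinks across a period as nuclear charge pulls the same shell inward, and grows down a group as new shells are added.
These span different periods and groups, so the two trends combine.
F > H: the two effects oppose for this pair; the down-group effect wins (64 vs 32 pm).
Se > F: relative to F, both the across-period and down-group shifts push Se's atomic radius up.
Mg > Se: the two effects oppose for this pair; the across-period effect wins (139 vs 116 pm).
Ca > Mg: Ca sits below Mg in group 2, so the down-group effect alone puts Ca larger.
For reference (pm): H 32, F 64, Mg 139, Ca 171, Se 116.
So from smallest to largest: H < F < Se < Mg < Ca.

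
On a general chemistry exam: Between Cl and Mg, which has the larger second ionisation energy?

After 1 electron has been removed, what remains? Cl⁺ still has 6 valence electrons; Mg⁺ still has 1 valence electron.
All are still removing valence electrons, so compare the +1 ions as you would atoms: IE_2 generally rises across a period (higher Z_eff) and falls down a group (larger shell), subject to the usual subshell exceptions.
Valence configurations: Cl⁺ [Ne]3s²3p⁴, Mg⁺ [Ne]3s¹.
The numbers (kJ/mol): Cl 2298, Mg 1451.
Hence IE_2: Mg < Cl.

Cl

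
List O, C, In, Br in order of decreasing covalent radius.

In > Br > C > O

C is in period 2, group 14; O is in period 2, group 16; Br is in period 4, group 17; In is in period 5, group 13.
Moving right in a period, electrons are added to the same shell under a stronger nuclear pull, so atoms get smaller; moving down, a new shell is opened and atoms get larger.
Neither a single period nor a single group — weigh both effects.
C > O: both are in period 2; the period trend gives C the larger value.
Br > C: the two effects oppose for this pair; the down-group effect wins (114 vs 75 pm).
In > Br: both effects reinforce here, so In is clearly the larger of the two.
For reference (pm): C 75, O 63, Br 114, In 142.
So from largest to smallest: In > Br > C > O.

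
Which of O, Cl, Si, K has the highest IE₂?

O

After 1 electron has been removed, what remains? O⁺ still has 5 valence electrons; Cl⁺ still has 6 valence electrons; Si⁺ still has 3 valence electrons; K⁺ is the bare [Ar] core.
Usually core removal costs more than valence removal, but here the competition is close: a tightly held n=2 valence electron can cost more to remove than an n=3 core electron, so the actual values have to decide it.
Valence configurations: O⁺ [He]2s²2p³, Cl⁺ [Ne]3s²3p⁴, Si⁺ [Ne]3s²3p¹.
Tabulated IE_2 (kJ/mol): O 3388, Cl 2298, Si 1577, K 3052.
Overall IE_2 order: Si < Cl < K < O.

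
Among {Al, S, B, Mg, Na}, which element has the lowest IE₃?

Consider each +2 ion: Al²⁺ still has 1 valence electron; S²⁺ still has 4 valence electrons; B²⁺ still has 1 valence electron; Mg²⁺ is the bare [Ne] core; Na²⁺ is already 1 electron into the core.
Core electrons are held far more tightly than valence electrons, so Na and Mg top the IE_3 order.
Valence configurations: Al²⁺ [Ne]3s¹, S²⁺ [Ne]3s²3p², B²⁺ [He]2s¹.
Approximate IE_3 values (kJ/mol): Al 2745, S 3357, B 3660, Mg 7733, Na 6910.
Putting it together, IE_3: Al < S < B < Na < Mg.

Al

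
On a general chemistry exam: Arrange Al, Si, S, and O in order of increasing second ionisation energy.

Si < Al < S < O

Consider each +1 ion: Al⁺ still has 2 valence electrons; Si⁺ still has 3 valence electrons; S⁺ still has 5 valence electrons; O⁺ still has 5 valence electrons.
All are still removing valence electrons, so compare the +1 ions as you would atoms: IE_2 generally rises across a period (higher Z_eff) and falls down a group (larger shell), subject to the usual subshell exceptions.
Valence configurations: Al⁺ [Ne]3s², Si⁺ [Ne]3s²3p¹, S⁺ [Ne]3s²3p³, O⁺ [He]2s²2p³.
Si⁺ loses a lone 3p electron whereas Al⁺ must break into a filled 3s² pair, so IE_2(Al) > IE_2(Si) even though Si has the higher nuclear charge.
Approximate IE_2 values (kJ/mol): Al 1817, Si 1577, S 2252, O 3388.
Putting it together, IE_2: Si < Al < S < O.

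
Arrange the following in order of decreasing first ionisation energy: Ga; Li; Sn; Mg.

Li is in period 2, group 1; Mg is in period 3, group 2; Ga is in period 4, group 13; Sn is in period 5, group 14.
IE₁ increases left→right with effective nuclear charge and decreases top→bottom as the valence shell moves farther out.
A diagonal step moves right (one effect) and down (the opposite effect) at once.
Ga > Li: period and group pull opposite ways; the across-period shift dominates (579 vs 520 kJ/mol).
Sn > Ga: the two effects oppose for this pair; the across-period effect wins (709 vs 579 kJ/mol).
Mg > Sn: period and group pull opposite ways; the down-group shift dominates (738 vs 709 kJ/mol).
Approximate values (kJ/mol): Li 520, Mg 738, Ga 579, Sn 709.
So from highest to lowest: Mg > Sn > Ga > Li.

Mg > Sn > Ga > Li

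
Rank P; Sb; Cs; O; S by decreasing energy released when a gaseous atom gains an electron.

O is in period 2, group 16; P is in period 3, group 15; S is in period 3, group 16; Sb is in period 5, group 15; Cs is in period 6, group 1.
Electron affinity generally becomes more exothermic across a period toward the halogens and less exothermic down a group.
Neither a single period nor a single group — weigh both effects.
P > Cs: relative to Cs, both the across-period and down-group shifts push P's electron affinity up.
Sb > P: this pair runs against the simple trend — see the exception note.
O > Sb: both effects reinforce here, so O is clearly the higher of the two.
S > O: this pair runs against the simple trend — see the exception note.
Note the exception: Sb has a higher electron affinity than P, contrary to the simple trend — both are half-filled np³, but the pairing/repulsion penalty for the added electron shrinks as the p orbitals become larger and more diffuse down the group, and for Sb that outweighs the weaker nuclear attraction.
Note the exception: S has a higher electron affinity than O, contrary to the simple trend — the compact 2p subshell of O repels the added electron more than S's larger 3p does.
For reference (kJ/mol): O 141, P 72, S 200, Sb 103, Cs 46.
So from highest to lowest: S > O > Sb > P > Cs.

S, O, Sb, P, Cs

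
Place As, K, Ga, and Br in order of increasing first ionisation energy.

K, Ga, As, Br

IE₁ increases left→right with effective nuclear charge and decreases top→bottom as the valence shell moves farther out.
All lie in period 4, so first ionization energy increases left to right.
So from lowest to highest: K < Ga < As < Br.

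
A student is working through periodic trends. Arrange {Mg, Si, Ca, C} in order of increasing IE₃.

After 2 electrons have been removed, what remains? Mg²⁺ is the bare [Ne] core; Si²⁺ still has 2 valence electrons; Ca²⁺ is the bare [Ar] core; C²⁺ still has 2 valence electrons.
Pulling an electron out of a noble-gas core costs far more than removing a remaining valence electron, so Ca and Mg sit at the high end of IE_3.
Valence configurations: Si²⁺ [Ne]3s², C²⁺ [He]2s².
Approximate IE_3 values (kJ/mol): Mg 7733, Si 3232, Ca 4912, C 4620.
Putting it together, IE_3: Si < C < Ca < Mg.

Si < C < Ca < Mg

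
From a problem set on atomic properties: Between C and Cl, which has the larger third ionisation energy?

C

Consider each +2 ion: C²⁺ still has 2 valence electrons; Cl²⁺ still has 5 valence electrons.
All are still removing valence electrons, so compare the +2 ions as you would atoms: IE_3 generally rises across a period (higher Z_eff) and falls down a group (larger shell), subject to the usual subshell exceptions.
Valence configurations: C²⁺ [He]2s², Cl²⁺ [Ne]3s²3p³.
Approximate IE_3 values (kJ/mol): C 4620, Cl 3822.
Putting it together, IE_3: Cl < C.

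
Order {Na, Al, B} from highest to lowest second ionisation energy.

After 1 electron has been removed, what remains? Na⁺ is the bare [Ne] core; Al⁺ still has 2 valence electrons; B⁺ still has 2 valence electrons.
Breaking into a closed-shell core is much more expensive than removing a leftover valence electron — Na has the largest IE_2 here.
Valence configurations: Al⁺ [Ne]3s², B⁺ [He]2s².
The numbers (kJ/mol): Na 4562, Al 1817, B 2427.
Hence IE_2: Al < B < Na.

Na > B > Al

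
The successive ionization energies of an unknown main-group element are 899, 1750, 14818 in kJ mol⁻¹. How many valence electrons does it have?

2

Look for the largest jump between consecutive ionization energies: IE3/IE2 ≈ 8.5, far larger than any earlier ratio.
That jump marks the point where a core electron is being removed. So the atom has 2 valence electrons.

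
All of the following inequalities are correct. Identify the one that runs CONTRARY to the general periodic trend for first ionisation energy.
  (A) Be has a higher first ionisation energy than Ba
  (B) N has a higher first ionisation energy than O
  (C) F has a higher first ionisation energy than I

The general trend: first ionisation energy increases across a period and decreases down a group.
(A) Be (period 2, group 2) vs Ba (period 6, group 2): the stated order agrees with the simple trend.
(B) N (period 2, group 15) vs O (period 2, group 16): the stated order contradicts the simple trend.
(C) F (period 2, group 17) vs I (period 5, group 17): the stated order agrees with the simple trend.
The exception is (B): pairing an electron in O's 2p⁴ costs repulsion energy, so O ionizes more easily than half-filled N (2p³).

(B)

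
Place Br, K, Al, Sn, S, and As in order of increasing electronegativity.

Al is in period 3, group 13; S is in period 3, group 16; K is in period 4, group 1; As is in period 4, group 15; Br is in period 4, group 17; Sn is in period 5, group 14.
Smaller atoms with higher effective nuclear charge are more electronegative.
These span different periods and groups, so the two trends combine.
Al > K: both effects reinforce here, so Al is clearly the higher of the two.
Sn > Al: period and group pull opposite ways; the across-period shift dominates (1.96 vs 1.61).
As > Sn: both effects reinforce here, so As is clearly the higher of the two.
S > As: both effects reinforce here, so S is clearly the higher of the two.
Br > S: the two effects oppose for this pair; the across-period effect wins (2.96 vs 2.58).
For reference (Pauling): Al 1.61, S 2.58, K 0.82, As 2.18, Br 2.96, Sn 1.96.
So from lowest to highest: K < Al < Sn < As < S < Br.

K < Al < Sn < As < S < Br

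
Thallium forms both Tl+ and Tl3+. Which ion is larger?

Tl+

Both ions have Z = 81 protons, but Tl3+ has lost more electrons, so its remaining electrons feel a larger effective nuclear charge per electron and are pulled in more tightly.
Higher positive charge → smaller ion, so Tl+ > Tl3+.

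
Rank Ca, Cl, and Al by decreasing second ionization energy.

Cl > Al > Ca

Consider each +1 ion: Ca⁺ still has 1 valence electron; Cl⁺ still has 6 valence electrons; Al⁺ still has 2 valence electrons.
All are still removing valence electrons, so compare the +1 ions as you would atoms: IE_2 generally rises across a period (higher Z_eff) and falls down a group (larger shell), subject to the usual subshell exceptions.
Valence configurations: Ca⁺ [Ar]4s¹, Cl⁺ [Ne]3s²3p⁴, Al⁺ [Ne]3s².
Approximate IE_2 values (kJ/mol): Ca 1145, Cl 2298, Al 1817.
Putting it together, IE_2: Ca < Al < Cl.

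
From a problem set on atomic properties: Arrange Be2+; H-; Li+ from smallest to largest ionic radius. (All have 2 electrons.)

All of these have 2 electrons, so size is governed by nuclear charge alone: the more protons, the stronger the pull on the same electron cloud, and the smaller the ion.
Nuclear charges: Be2+ (Z=4), Li+ (Z=3), H- (Z=1).
Smallest to largest: Be2+ < Li+ < H-.

Be2+ < Li+ < H-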